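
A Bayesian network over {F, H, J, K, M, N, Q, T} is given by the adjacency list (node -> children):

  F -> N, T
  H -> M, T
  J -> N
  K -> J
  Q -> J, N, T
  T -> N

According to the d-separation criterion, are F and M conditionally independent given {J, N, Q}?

We examine all 4 paths between F and M:
Path 1: F → N ← T ← H → M
  N is a collider and N is conditioned on, which opens it; T is a chain and T is not conditioned on; H is a fork and H is not conditioned on — no node blocks this path, so it is active.
Path 2: F → N ← J ← Q → T ← H → M
  J is a chain here and J is conditioned on, so the path is blocked at J.
Path 3: F → N ← Q → T ← H → M
  Q is a fork here and Q is conditioned on, so the path is blocked at Q.
Path 4: F → T ← H → M
  T is a collider and its descendant N is conditioned on, which opens it; H is a fork and H is not conditioned on — no node blocks this path, so it is active.
At least one path is unblocked, so d-separation fails.

No — F and M are not d-separated given {J, N, Q}.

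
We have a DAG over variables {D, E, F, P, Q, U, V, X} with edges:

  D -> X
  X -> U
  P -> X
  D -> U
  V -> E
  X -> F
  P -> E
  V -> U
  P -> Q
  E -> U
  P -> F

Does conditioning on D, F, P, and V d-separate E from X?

6 paths connect E and X; each must be blocked for d-separation to hold:
Path 1: E → U ← X
  U is a collider here and neither U nor any of its descendants is conditioned on, so the collider stays closed — the path is blocked at U.
Path 2: E → U ← D → X
  U is a collider here and neither U nor any of its descendants is conditioned on, so the collider stays closed — the path is blocked at U.
Path 3: E ← V → U ← X
  V is a fork here and V is conditioned on, so the path is blocked at V.
Path 4: E ← V → U ← D → X
  V is a fork here and V is conditioned on, so the path is blocked at V.
Path 5: E ← P → X
  P is a fork here and P is conditioned on, so the path is blocked at P.
Path 6: E ← P → F ← X
  P is a fork here and P is conditioned on, so the path is blocked at P.
All paths are blocked; E ⊥ X | {D, F, P, V} holds.

Yes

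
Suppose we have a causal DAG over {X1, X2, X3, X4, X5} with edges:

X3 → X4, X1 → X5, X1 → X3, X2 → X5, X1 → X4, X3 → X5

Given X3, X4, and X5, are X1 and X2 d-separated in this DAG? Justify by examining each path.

No — X1 and X2 are not d-separated given {X3, X4, X5}.

Enumerating the 3 paths from X1 to X2 and testing each for blocking by {X3, X4, X5}:
Path 1: X1 → X4 ← X3 → X5 ← X2
  X3 is a fork here and X3 is conditioned on, so the path is blocked at X3.
Path 2: X1 → X3 → X5 ← X2
  X3 is a chain here and X3 is conditioned on, so the path is blocked at X3.
Path 3: X1 → X5 ← X2
  X5 is a collider and X5 is conditioned on, which opens it — no node blocks this path, so it is active.
Since the path X1 → X5 ← X2 is active, X1 and X2 are not d-separated given {X3, X4, X5}.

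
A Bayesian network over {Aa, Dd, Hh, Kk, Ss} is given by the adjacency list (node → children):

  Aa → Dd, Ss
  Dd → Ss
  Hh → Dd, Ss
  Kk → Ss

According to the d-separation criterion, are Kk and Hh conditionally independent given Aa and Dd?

Yes

Enumerating the 3 paths from Kk to Hh and testing each for blocking by {Aa, Dd}:
Path 1: Kk → Ss ← Hh
  Ss is a collider here and neither Ss nor any of its descendants is conditioned on, so the collider stays closed — the path is blocked at Ss.
Path 2: Kk → Ss ← Dd ← Hh
  Ss is a collider here and neither Ss nor any of its descendants is conditioned on, so the collider stays closed — the path is blocked at Ss.
Path 3: Kk → Ss ← Aa → Dd ← Hh
  Ss is a collider here and neither Ss nor any of its descendants is conditioned on, so the collider stays closed — the path is blocked at Ss.
Since every path is blocked, d-separation holds.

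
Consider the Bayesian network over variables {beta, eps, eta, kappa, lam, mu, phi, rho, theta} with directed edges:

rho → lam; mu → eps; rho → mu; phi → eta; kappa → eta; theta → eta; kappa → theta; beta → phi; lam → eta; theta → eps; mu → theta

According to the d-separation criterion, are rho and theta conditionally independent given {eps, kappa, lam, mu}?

Yes

Enumerating the 4 paths from rho to theta and testing each for blocking by {eps, kappa, lam, mu}:
  1. rho → lam → eta ← kappa → theta — lam:chain[blocks]; eta:collider[blocks]; kappa:fork[blocks] ⇒ blocked
  2. rho → lam → eta ← theta — lam:chain[blocks]; eta:collider[blocks] ⇒ blocked
  3. rho → mu → eps ← theta — mu:chain[blocks]; eps:collider[open] ⇒ blocked
  4. rho → mu → theta — mu:chain[blocks] ⇒ blocked
Since every path is blocked, d-separation holds.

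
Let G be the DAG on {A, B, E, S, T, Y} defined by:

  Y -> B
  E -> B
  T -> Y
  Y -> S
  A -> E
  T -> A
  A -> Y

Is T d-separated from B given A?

No — T and B are not d-separated given {A}.

Enumerating the 4 paths from T to B and testing each for blocking by {A}:
Path 1: T → A → E → B
  A is a chain here and A is conditioned on, so the path is blocked at A.
Path 2: T → A → Y → B
  A is a chain here and A is conditioned on, so the path is blocked at A.
Path 3: T → Y ← A → E → B
  Y is a collider here and neither Y nor any of its descendants is conditioned on, so the collider stays closed — the path is blocked at Y.
Path 4: T → Y → B
  Y is a chain and Y is not conditioned on — no node blocks this path, so it is active.
Because an active path exists, T and B are not d-separated.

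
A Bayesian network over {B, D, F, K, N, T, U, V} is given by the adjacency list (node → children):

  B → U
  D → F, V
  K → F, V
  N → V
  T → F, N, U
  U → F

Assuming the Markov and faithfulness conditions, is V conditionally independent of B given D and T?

There are 6 undirected paths between V and B; checking each against the conditioning set {D, T}:
  1. V ← N ← T → U ← B — N:chain[open]; T:fork[blocks]; U:collider[blocks] ⇒ blocked
  2. V ← N ← T → F ← U ← B — N:chain[open]; T:fork[blocks]; F:collider[blocks]; U:chain[open] ⇒ blocked
  3. V ← D → F ← T → U ← B — D:fork[blocks]; F:collider[blocks]; T:fork[blocks]; U:collider[blocks] ⇒ blocked
  4. V ← D → F ← U ← B — D:fork[blocks]; F:collider[blocks]; U:chain[open] ⇒ blocked
  5. V ← K → F ← T → U ← B — K:fork[open]; F:collider[blocks]; T:fork[blocks]; U:collider[blocks] ⇒ blocked
  6. V ← K → F ← U ← B — K:fork[open]; F:collider[blocks]; U:chain[open] ⇒ blocked
Every path is blocked, so V and B are d-separated given {D, T}.

Yes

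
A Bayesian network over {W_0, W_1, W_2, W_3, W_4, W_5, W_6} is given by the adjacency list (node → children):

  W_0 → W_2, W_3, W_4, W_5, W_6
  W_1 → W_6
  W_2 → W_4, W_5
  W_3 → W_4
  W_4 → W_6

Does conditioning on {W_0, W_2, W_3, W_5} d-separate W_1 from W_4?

Yes

There are 5 undirected paths between W_1 and W_4; checking each against the conditioning set {W_0, W_2, W_3, W_5}:
Path 1: W_1 → W_6 ← W_0 → W_5 ← W_2 → W_4
  W_6 is a collider here and neither W_6 nor any of its descendants is conditioned on, so the collider stays closed — the path is blocked at W_6.
Path 2: W_1 → W_6 ← W_0 → W_2 → W_4
  W_6 is a collider here and neither W_6 nor any of its descendants is conditioned on, so the collider stays closed — the path is blocked at W_6.
Path 3: W_1 → W_6 ← W_0 → W_3 → W_4
  W_6 is a collider here and neither W_6 nor any of its descendants is conditioned on, so the collider stays closed — the path is blocked at W_6.
Path 4: W_1 → W_6 ← W_0 → W_4
  W_6 is a collider here and neither W_6 nor any of its descendants is conditioned on, so the collider stays closed — the path is blocked at W_6.
Path 5: W_1 → W_6 ← W_4
  W_6 is a collider here and neither W_6 nor any of its descendants is conditioned on, so the collider stays closed — the path is blocked at W_6.
Since every path is blocked, d-separation holds.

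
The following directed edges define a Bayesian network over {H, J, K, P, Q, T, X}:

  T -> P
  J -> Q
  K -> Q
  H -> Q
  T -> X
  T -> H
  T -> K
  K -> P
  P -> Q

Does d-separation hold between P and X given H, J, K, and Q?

No

5 paths connect P and X; each must be blocked for d-separation to hold:
Path 1: P ← K → Q ← H ← T → X
  K is a fork here and K is conditioned on, so the path is blocked at K.
Path 2: P ← K ← T → X
  K is a chain here and K is conditioned on, so the path is blocked at K.
Path 3: P → Q ← K ← T → X
  K is a chain here and K is conditioned on, so the path is blocked at K.
Path 4: P → Q ← H ← T → X
  H is a chain here and H is conditioned on, so the path is blocked at H.
Path 5: P ← T → X
  T is a fork and T is not conditioned on — no node blocks this path, so it is active.
Since the path P ← T → X is active, P and X are not d-separated given {H, J, K, Q}.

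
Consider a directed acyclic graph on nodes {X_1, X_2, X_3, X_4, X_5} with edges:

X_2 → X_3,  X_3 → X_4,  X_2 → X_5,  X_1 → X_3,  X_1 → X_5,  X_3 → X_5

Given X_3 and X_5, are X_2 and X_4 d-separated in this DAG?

Yes — X_2 and X_4 are d-separated given {X_3, X_5}.

Enumerating the 3 paths from X_2 to X_4 and testing each for blocking by {X_3, X_5}:
Path 1: X_2 → X_5 ← X_1 → X_3 → X_4
  X_3 is a chain here and X_3 is conditioned on, so the path is blocked at X_3.
Path 2: X_2 → X_5 ← X_3 → X_4
  X_3 is a fork here and X_3 is conditioned on, so the path is blocked at X_3.
Path 3: X_2 → X_3 → X_4
  X_3 is a chain here and X_3 is conditioned on, so the path is blocked at X_3.
All paths are blocked; X_2 ⊥ X_4 | {X_3, X_5} holds.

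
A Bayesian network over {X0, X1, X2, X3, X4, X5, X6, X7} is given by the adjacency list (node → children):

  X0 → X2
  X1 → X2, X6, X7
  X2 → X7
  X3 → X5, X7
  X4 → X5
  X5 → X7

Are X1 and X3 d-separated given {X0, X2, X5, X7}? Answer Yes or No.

We examine all 4 paths between X1 and X3:
Path 1: X1 → X7 ← X3
  X7 is a collider and X7 is conditioned on, which opens it — no node blocks this path, so it is active.
Path 2: X1 → X7 ← X5 ← X3
  X5 is a chain here and X5 is conditioned on, so the path is blocked at X5.
Path 3: X1 → X2 → X7 ← X3
  X2 is a chain here and X2 is conditioned on, so the path is blocked at X2.
Path 4: X1 → X2 → X7 ← X5 ← X3
  X2 is a chain here and X2 is conditioned on, so the path is blocked at X2.
Because an active path exists, X1 and X3 are not d-separated.

No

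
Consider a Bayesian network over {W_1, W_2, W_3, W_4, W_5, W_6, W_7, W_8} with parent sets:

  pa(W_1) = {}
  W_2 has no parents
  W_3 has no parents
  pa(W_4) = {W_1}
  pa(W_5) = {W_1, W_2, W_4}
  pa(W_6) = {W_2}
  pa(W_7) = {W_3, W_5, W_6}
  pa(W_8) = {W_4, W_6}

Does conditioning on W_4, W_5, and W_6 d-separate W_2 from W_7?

6 paths connect W_2 and W_7; each must be blocked for d-separation to hold:
  1. W_2 → W_5 → W_7 — W_5:chain[blocks] ⇒ blocked
  2. W_2 → W_5 ← W_1 → W_4 → W_8 ← W_6 → W_7 — W_5:collider[open]; W_1:fork[open]; W_4:chain[blocks]; W_8:collider[blocks]; W_6:fork[blocks] ⇒ blocked
  3. W_2 → W_5 ← W_4 → W_8 ← W_6 → W_7 — W_5:collider[open]; W_4:fork[blocks]; W_8:collider[blocks]; W_6:fork[blocks] ⇒ blocked
  4. W_2 → W_6 → W_8 ← W_4 → W_5 → W_7 — W_6:chain[blocks]; W_8:collider[blocks]; W_4:fork[blocks]; W_5:chain[blocks] ⇒ blocked
  5. W_2 → W_6 → W_8 ← W_4 ← W_1 → W_5 → W_7 — W_6:chain[blocks]; W_8:collider[blocks]; W_4:chain[blocks]; W_1:fork[open]; W_5:chain[blocks] ⇒ blocked
  6. W_2 → W_6 → W_7 — W_6:chain[blocks] ⇒ blocked
Since every path is blocked, d-separation holds.

Yes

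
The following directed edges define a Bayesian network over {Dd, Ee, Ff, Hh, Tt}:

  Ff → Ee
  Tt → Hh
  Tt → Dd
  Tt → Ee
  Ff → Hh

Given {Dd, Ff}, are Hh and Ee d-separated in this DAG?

No

There are 2 undirected paths between Hh and Ee; checking each against the conditioning set {Dd, Ff}:
Path 1: Hh ← Tt → Ee
  Tt is a fork and Tt is not conditioned on — no node blocks this path, so it is active.
Path 2: Hh ← Ff → Ee
  Ff is a fork here and Ff is conditioned on, so the path is blocked at Ff.
Since the path Hh ← Tt → Ee is active, Hh and Ee are not d-separated given {Dd, Ff}.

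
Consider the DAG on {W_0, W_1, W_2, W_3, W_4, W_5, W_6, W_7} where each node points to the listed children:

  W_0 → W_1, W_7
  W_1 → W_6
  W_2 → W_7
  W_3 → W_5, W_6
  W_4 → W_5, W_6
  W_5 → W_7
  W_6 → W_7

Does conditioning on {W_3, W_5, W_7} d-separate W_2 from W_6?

No

4 paths connect W_2 and W_6; each must be blocked for d-separation to hold:
  1. W_2 → W_7 ← W_6 — W_7:collider[open] ⇒ active
  2. W_2 → W_7 ← W_0 → W_1 → W_6 — W_7:collider[open]; W_0:fork[open]; W_1:chain[open] ⇒ active
  3. W_2 → W_7 ← W_5 ← W_4 → W_6 — W_7:collider[open]; W_5:chain[blocks]; W_4:fork[open] ⇒ blocked
  4. W_2 → W_7 ← W_5 ← W_3 → W_6 — W_7:collider[open]; W_5:chain[blocks]; W_3:fork[blocks] ⇒ blocked
Since the path W_2 → W_7 ← W_6 is active, W_2 and W_6 are not d-separated given {W_3, W_5, W_7}.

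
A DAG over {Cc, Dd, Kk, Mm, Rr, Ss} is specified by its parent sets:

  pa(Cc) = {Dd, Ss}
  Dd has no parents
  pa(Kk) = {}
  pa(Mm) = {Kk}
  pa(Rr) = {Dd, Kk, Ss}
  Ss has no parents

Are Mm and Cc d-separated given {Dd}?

Yes

We examine all 2 paths between Mm and Cc:
  1. Mm ← Kk → Rr ← Ss → Cc — Kk:fork[open]; Rr:collider[blocks]; Ss:fork[open] ⇒ blocked
  2. Mm ← Kk → Rr ← Dd → Cc — Kk:fork[open]; Rr:collider[blocks]; Dd:fork[blocks] ⇒ blocked
Since every path is blocked, d-separation holds.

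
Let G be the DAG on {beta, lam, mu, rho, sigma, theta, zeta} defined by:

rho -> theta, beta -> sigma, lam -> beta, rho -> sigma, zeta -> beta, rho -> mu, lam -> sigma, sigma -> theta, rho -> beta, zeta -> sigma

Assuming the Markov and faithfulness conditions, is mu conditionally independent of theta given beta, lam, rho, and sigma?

Yes

5 paths connect mu and theta; each must be blocked for d-separation to hold:
  1. mu ← rho → theta — rho:fork[blocks] ⇒ blocked
  2. mu ← rho → sigma → theta — rho:fork[blocks]; sigma:chain[blocks] ⇒ blocked
  3. mu ← rho → beta → sigma → theta — rho:fork[blocks]; beta:chain[blocks]; sigma:chain[blocks] ⇒ blocked
  4. mu ← rho → beta ← zeta → sigma → theta — rho:fork[blocks]; beta:collider[open]; zeta:fork[open]; sigma:chain[blocks] ⇒ blocked
  5. mu ← rho → beta ← lam → sigma → theta — rho:fork[blocks]; beta:collider[open]; lam:fork[blocks]; sigma:chain[blocks] ⇒ blocked
All paths are blocked; mu ⊥ theta | {beta, lam, rho, sigma} holds.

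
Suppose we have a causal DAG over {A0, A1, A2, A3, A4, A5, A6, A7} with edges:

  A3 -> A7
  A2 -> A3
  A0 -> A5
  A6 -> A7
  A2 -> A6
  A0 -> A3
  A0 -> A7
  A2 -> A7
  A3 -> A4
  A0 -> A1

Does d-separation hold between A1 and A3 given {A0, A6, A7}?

There are 4 undirected paths between A1 and A3; checking each against the conditioning set {A0, A6, A7}:
Path 1: A1 ← A0 → A3
  A0 is a fork here and A0 is conditioned on, so the path is blocked at A0.
Path 2: A1 ← A0 → A7 ← A2 → A3
  A0 is a fork here and A0 is conditioned on, so the path is blocked at A0.
Path 3: A1 ← A0 → A7 ← A3
  A0 is a fork here and A0 is conditioned on, so the path is blocked at A0.
Path 4: A1 ← A0 → A7 ← A6 ← A2 → A3
  A0 is a fork here and A0 is conditioned on, so the path is blocked at A0.
All paths are blocked; A1 ⊥ A3 | {A0, A6, A7} holds.

Yes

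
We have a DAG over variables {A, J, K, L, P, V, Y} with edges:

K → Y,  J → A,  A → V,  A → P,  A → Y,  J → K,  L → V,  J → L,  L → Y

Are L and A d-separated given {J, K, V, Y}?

5 paths connect L and A; each must be blocked for d-separation to hold:
Path 1: L → Y ← A
  Y is a collider and Y is conditioned on, which opens it — no node blocks this path, so it is active.
Path 2: L → Y ← K ← J → A
  K is a chain here and K is conditioned on, so the path is blocked at K.
Path 3: L → V ← A
  V is a collider and V is conditioned on, which opens it — no node blocks this path, so it is active.
Path 4: L ← J → A
  J is a fork here and J is conditioned on, so the path is blocked at J.
Path 5: L ← J → K → Y ← A
  J is a fork here and J is conditioned on, so the path is blocked at J.
Because an active path exists, L and A are not d-separated.

No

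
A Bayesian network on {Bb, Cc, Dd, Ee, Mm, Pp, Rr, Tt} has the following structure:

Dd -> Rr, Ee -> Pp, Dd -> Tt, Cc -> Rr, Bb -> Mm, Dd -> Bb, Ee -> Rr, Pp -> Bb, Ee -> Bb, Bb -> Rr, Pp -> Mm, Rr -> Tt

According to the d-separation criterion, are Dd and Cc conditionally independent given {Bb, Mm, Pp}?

Yes

We examine all 6 paths between Dd and Cc:
Path 1: Dd → Tt ← Rr ← Cc
  Tt is a collider here and neither Tt nor any of its descendants is conditioned on, so the collider stays closed — the path is blocked at Tt.
Path 2: Dd → Rr ← Cc
  Rr is a collider here and neither Rr nor any of its descendants is conditioned on, so the collider stays closed — the path is blocked at Rr.
Path 3: Dd → Bb ← Ee → Rr ← Cc
  Rr is a collider here and neither Rr nor any of its descendants is conditioned on, so the collider stays closed — the path is blocked at Rr.
Path 4: Dd → Bb → Rr ← Cc
  Bb is a chain here and Bb is conditioned on, so the path is blocked at Bb.
Path 5: Dd → Bb → Mm ← Pp ← Ee → Rr ← Cc
  Bb is a chain here and Bb is conditioned on, so the path is blocked at Bb.
Path 6: Dd → Bb ← Pp ← Ee → Rr ← Cc
  Pp is a chain here and Pp is conditioned on, so the path is blocked at Pp.
Every path is blocked, so Dd and Cc are d-separated given {Bb, Mm, Pp}.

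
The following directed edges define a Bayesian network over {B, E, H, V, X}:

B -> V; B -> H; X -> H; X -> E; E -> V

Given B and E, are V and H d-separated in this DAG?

There are 2 undirected paths between V and H; checking each against the conditioning set {B, E}:
Path 1: V ← E ← X → H
  E is a chain here and E is conditioned on, so the path is blocked at E.
Path 2: V ← B → H
  B is a fork here and B is conditioned on, so the path is blocked at B.
All paths are blocked; V ⊥ H | {B, E} holds.

Yes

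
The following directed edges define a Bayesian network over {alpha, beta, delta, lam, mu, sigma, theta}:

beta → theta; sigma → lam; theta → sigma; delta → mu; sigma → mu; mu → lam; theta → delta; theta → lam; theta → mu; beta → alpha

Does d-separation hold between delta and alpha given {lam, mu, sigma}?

6 paths connect delta and alpha; each must be blocked for d-separation to hold:
Path 1: delta ← theta ← beta → alpha
  theta is a chain and theta is not conditioned on; beta is a fork and beta is not conditioned on — no node blocks this path, so it is active.
Path 2: delta → mu ← sigma ← theta ← beta → alpha
  sigma is a chain here and sigma is conditioned on, so the path is blocked at sigma.
Path 3: delta → mu ← sigma → lam ← theta ← beta → alpha
  sigma is a fork here and sigma is conditioned on, so the path is blocked at sigma.
Path 4: delta → mu ← theta ← beta → alpha
  mu is a collider and mu is conditioned on, which opens it; theta is a chain and theta is not conditioned on; beta is a fork and beta is not conditioned on — no node blocks this path, so it is active.
Path 5: delta → mu → lam ← sigma ← theta ← beta → alpha
  mu is a chain here and mu is conditioned on, so the path is blocked at mu.
Path 6: delta → mu → lam ← theta ← beta → alpha
  mu is a chain here and mu is conditioned on, so the path is blocked at mu.
Since the path delta ← theta ← beta → alpha is active, delta and alpha are not d-separated given {lam, mu, sigma}.

No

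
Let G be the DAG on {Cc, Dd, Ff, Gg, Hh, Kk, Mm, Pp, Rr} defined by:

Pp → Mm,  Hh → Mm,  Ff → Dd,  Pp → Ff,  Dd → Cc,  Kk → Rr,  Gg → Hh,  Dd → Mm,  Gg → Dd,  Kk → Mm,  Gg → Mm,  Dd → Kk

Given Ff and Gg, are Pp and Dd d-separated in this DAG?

There are 5 undirected paths between Pp and Dd; checking each against the conditioning set {Ff, Gg}:
  1. Pp → Mm ← Kk ← Dd — Mm:collider[blocks]; Kk:chain[open] ⇒ blocked
  2. Pp → Mm ← Dd — Mm:collider[blocks] ⇒ blocked
  3. Pp → Mm ← Gg → Dd — Mm:collider[blocks]; Gg:fork[blocks] ⇒ blocked
  4. Pp → Mm ← Hh ← Gg → Dd — Mm:collider[blocks]; Hh:chain[open]; Gg:fork[blocks] ⇒ blocked
  5. Pp → Ff → Dd — Ff:chain[blocks] ⇒ blocked
Every path is blocked, so Pp and Dd are d-separated given {Ff, Gg}.

Yes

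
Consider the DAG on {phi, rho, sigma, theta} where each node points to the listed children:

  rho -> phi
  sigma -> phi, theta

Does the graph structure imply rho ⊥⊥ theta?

Only one path connects rho and theta:
Path 1: rho → phi ← sigma → theta
  phi is a collider here and neither phi nor any of its descendants is conditioned on, so the collider stays closed — the path is blocked at phi.
Every path is blocked, so rho and theta are d-separated given ∅.

Yes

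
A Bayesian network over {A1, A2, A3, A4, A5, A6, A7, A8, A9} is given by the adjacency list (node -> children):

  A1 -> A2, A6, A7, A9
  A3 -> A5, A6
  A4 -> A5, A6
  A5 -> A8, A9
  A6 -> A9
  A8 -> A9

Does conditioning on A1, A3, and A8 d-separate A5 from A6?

Enumerating the 6 paths from A5 to A6 and testing each for blocking by {A1, A3, A8}:
Path 1: A5 → A8 → A9 ← A1 → A6
  A8 is a chain here and A8 is conditioned on, so the path is blocked at A8.
Path 2: A5 → A8 → A9 ← A6
  A8 is a chain here and A8 is conditioned on, so the path is blocked at A8.
Path 3: A5 ← A4 → A6
  A4 is a fork and A4 is not conditioned on — no node blocks this path, so it is active.
Path 4: A5 → A9 ← A1 → A6
  A9 is a collider here and neither A9 nor any of its descendants is conditioned on, so the collider stays closed — the path is blocked at A9.
Path 5: A5 → A9 ← A6
  A9 is a collider here and neither A9 nor any of its descendants is conditioned on, so the collider stays closed — the path is blocked at A9.
Path 6: A5 ← A3 → A6
  A3 is a fork here and A3 is conditioned on, so the path is blocked at A3.
Because an active path exists, A5 and A6 are not d-separated.

No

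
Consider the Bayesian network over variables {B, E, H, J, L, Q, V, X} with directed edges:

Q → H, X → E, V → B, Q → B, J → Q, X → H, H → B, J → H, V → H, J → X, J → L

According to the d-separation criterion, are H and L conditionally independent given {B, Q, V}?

There are 5 undirected paths between H and L; checking each against the conditioning set {B, Q, V}:
  1. H ← X ← J → L — X:chain[open]; J:fork[open] ⇒ active
  2. H → B ← Q ← J → L — B:collider[open]; Q:chain[blocks]; J:fork[open] ⇒ blocked
  3. H ← V → B ← Q ← J → L — V:fork[blocks]; B:collider[open]; Q:chain[blocks]; J:fork[open] ⇒ blocked
  4. H ← J → L — J:fork[open] ⇒ active
  5. H ← Q ← J → L — Q:chain[blocks]; J:fork[open] ⇒ blocked
At least one path is unblocked, so d-separation fails.

No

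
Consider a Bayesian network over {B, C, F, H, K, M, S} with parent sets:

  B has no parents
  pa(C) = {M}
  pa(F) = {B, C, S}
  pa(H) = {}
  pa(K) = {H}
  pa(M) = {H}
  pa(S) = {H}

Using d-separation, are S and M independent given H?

There are 2 undirected paths between S and M; checking each against the conditioning set {H}:
Path 1: S → F ← C ← M
  F is a collider here and neither F nor any of its descendants is conditioned on, so the collider stays closed — the path is blocked at F.
Path 2: S ← H → M
  H is a fork here and H is conditioned on, so the path is blocked at H.
Every path is blocked, so S and M are d-separated given {H}.

Yes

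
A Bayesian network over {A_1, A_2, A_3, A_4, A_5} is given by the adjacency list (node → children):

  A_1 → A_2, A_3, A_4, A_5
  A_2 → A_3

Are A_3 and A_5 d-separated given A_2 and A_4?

No — A_3 and A_5 are not d-separated given {A_2, A_4}.

There are 2 undirected paths between A_3 and A_5; checking each against the conditioning set {A_2, A_4}:
Path 1: A_3 ← A_1 → A_5
  A_1 is a fork and A_1 is not conditioned on — no node blocks this path, so it is active.
Path 2: A_3 ← A_2 ← A_1 → A_5
  A_2 is a chain here and A_2 is conditioned on, so the path is blocked at A_2.
Since the path A_3 ← A_1 → A_5 is active, A_3 and A_5 are not d-separated given {A_2, A_4}.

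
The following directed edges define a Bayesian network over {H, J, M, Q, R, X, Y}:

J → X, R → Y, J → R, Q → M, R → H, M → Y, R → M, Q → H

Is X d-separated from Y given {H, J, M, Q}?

Yes

There are 3 undirected paths between X and Y; checking each against the conditioning set {H, J, M, Q}:
Path 1: X ← J → R → M → Y
  J is a fork here and J is conditioned on, so the path is blocked at J.
Path 2: X ← J → R → Y
  J is a fork here and J is conditioned on, so the path is blocked at J.
Path 3: X ← J → R → H ← Q → M → Y
  J is a fork here and J is conditioned on, so the path is blocked at J.
All paths are blocked; X ⊥ Y | {H, J, M, Q} holds.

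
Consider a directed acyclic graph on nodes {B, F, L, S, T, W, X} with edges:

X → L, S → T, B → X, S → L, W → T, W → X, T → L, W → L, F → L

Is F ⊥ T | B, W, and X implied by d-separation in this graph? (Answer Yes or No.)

4 paths connect F and T; each must be blocked for d-separation to hold:
Path 1: F → L ← W → T
  L is a collider here and neither L nor any of its descendants is conditioned on, so the collider stays closed — the path is blocked at L.
Path 2: F → L ← T
  L is a collider here and neither L nor any of its descendants is conditioned on, so the collider stays closed — the path is blocked at L.
Path 3: F → L ← S → T
  L is a collider here and neither L nor any of its descendants is conditioned on, so the collider stays closed — the path is blocked at L.
Path 4: F → L ← X ← W → T
  L is a collider here and neither L nor any of its descendants is conditioned on, so the collider stays closed — the path is blocked at L.
All paths are blocked; F ⊥ T | {B, W, X} holds.

Yes — F and T are d-separated given {B, W, X}.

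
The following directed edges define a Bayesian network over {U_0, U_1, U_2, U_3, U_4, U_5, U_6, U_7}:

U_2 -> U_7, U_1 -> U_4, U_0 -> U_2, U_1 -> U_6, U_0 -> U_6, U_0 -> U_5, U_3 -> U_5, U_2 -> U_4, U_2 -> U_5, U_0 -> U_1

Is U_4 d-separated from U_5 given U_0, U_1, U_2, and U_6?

Yes

6 paths connect U_4 and U_5; each must be blocked for d-separation to hold:
  1. U_4 ← U_2 → U_5 — U_2:fork[blocks] ⇒ blocked
  2. U_4 ← U_2 ← U_0 → U_5 — U_2:chain[blocks]; U_0:fork[blocks] ⇒ blocked
  3. U_4 ← U_1 ← U_0 → U_5 — U_1:chain[blocks]; U_0:fork[blocks] ⇒ blocked
  4. U_4 ← U_1 ← U_0 → U_2 → U_5 — U_1:chain[blocks]; U_0:fork[blocks]; U_2:chain[blocks] ⇒ blocked
  5. U_4 ← U_1 → U_6 ← U_0 → U_5 — U_1:fork[blocks]; U_6:collider[open]; U_0:fork[blocks] ⇒ blocked
  6. U_4 ← U_1 → U_6 ← U_0 → U_2 → U_5 — U_1:fork[blocks]; U_6:collider[open]; U_0:fork[blocks]; U_2:chain[blocks] ⇒ blocked
Since every path is blocked, d-separation holds.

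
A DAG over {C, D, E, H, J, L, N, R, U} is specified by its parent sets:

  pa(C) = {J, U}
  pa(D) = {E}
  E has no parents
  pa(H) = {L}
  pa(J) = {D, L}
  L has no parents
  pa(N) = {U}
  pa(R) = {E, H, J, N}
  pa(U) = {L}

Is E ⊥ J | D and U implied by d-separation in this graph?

There are 6 undirected paths between E and J; checking each against the conditioning set {D, U}:
Path 1: E → R ← J
  R is a collider here and neither R nor any of its descendants is conditioned on, so the collider stays closed — the path is blocked at R.
Path 2: E → R ← N ← U ← L → J
  R is a collider here and neither R nor any of its descendants is conditioned on, so the collider stays closed — the path is blocked at R.
Path 3: E → R ← N ← U → C ← J
  R is a collider here and neither R nor any of its descendants is conditioned on, so the collider stays closed — the path is blocked at R.
Path 4: E → R ← H ← L → J
  R is a collider here and neither R nor any of its descendants is conditioned on, so the collider stays closed — the path is blocked at R.
Path 5: E → R ← H ← L → U → C ← J
  R is a collider here and neither R nor any of its descendants is conditioned on, so the collider stays closed — the path is blocked at R.
Path 6: E → D → J
  D is a chain here and D is conditioned on, so the path is blocked at D.
All paths are blocked; E ⊥ J | {D, U} holds.

Yes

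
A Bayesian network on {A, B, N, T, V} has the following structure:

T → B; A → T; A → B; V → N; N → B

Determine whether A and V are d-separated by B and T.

2 paths connect A and V; each must be blocked for d-separation to hold:
Path 1: A → B ← N ← V
  B is a collider and B is conditioned on, which opens it; N is a chain and N is not conditioned on — no node blocks this path, so it is active.
Path 2: A → T → B ← N ← V
  T is a chain here and T is conditioned on, so the path is blocked at T.
At least one path is unblocked, so d-separation fails.

No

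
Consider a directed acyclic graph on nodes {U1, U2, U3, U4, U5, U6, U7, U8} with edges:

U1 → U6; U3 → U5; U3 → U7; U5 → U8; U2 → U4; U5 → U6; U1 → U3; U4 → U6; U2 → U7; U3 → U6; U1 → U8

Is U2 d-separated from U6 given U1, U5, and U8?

6 paths connect U2 and U6; each must be blocked for d-separation to hold:
Path 1: U2 → U7 ← U3 → U6
  U7 is a collider here and neither U7 nor any of its descendants is conditioned on, so the collider stays closed — the path is blocked at U7.
Path 2: U2 → U7 ← U3 ← U1 → U6
  U7 is a collider here and neither U7 nor any of its descendants is conditioned on, so the collider stays closed — the path is blocked at U7.
Path 3: U2 → U7 ← U3 ← U1 → U8 ← U5 → U6
  U7 is a collider here and neither U7 nor any of its descendants is conditioned on, so the collider stays closed — the path is blocked at U7.
Path 4: U2 → U7 ← U3 → U5 → U6
  U7 is a collider here and neither U7 nor any of its descendants is conditioned on, so the collider stays closed — the path is blocked at U7.
Path 5: U2 → U7 ← U3 → U5 → U8 ← U1 → U6
  U7 is a collider here and neither U7 nor any of its descendants is conditioned on, so the collider stays closed — the path is blocked at U7.
Path 6: U2 → U4 → U6
  U4 is a chain and U4 is not conditioned on — no node blocks this path, so it is active.
Since the path U2 → U4 → U6 is active, U2 and U6 are not d-separated given {U1, U5, U8}.

No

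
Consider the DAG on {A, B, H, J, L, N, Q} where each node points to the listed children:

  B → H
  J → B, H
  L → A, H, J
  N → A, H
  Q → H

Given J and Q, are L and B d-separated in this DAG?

Yes

6 paths connect L and B; each must be blocked for d-separation to hold:
Path 1: L → A ← N → H ← B
  A is a collider here and neither A nor any of its descendants is conditioned on, so the collider stays closed — the path is blocked at A.
Path 2: L → A ← N → H ← J → B
  A is a collider here and neither A nor any of its descendants is conditioned on, so the collider stays closed — the path is blocked at A.
Path 3: L → H ← B
  H is a collider here and neither H nor any of its descendants is conditioned on, so the collider stays closed — the path is blocked at H.
Path 4: L → H ← J → B
  H is a collider here and neither H nor any of its descendants is conditioned on, so the collider stays closed — the path is blocked at H.
Path 5: L → J → H ← B
  J is a chain here and J is conditioned on, so the path is blocked at J.
Path 6: L → J → B
  J is a chain here and J is conditioned on, so the path is blocked at J.
Since every path is blocked, d-separation holds.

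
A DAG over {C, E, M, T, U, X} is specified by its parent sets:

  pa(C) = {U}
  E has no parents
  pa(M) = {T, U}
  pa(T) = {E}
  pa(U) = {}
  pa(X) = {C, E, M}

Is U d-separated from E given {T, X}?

No

Enumerating the 4 paths from U to E and testing each for blocking by {T, X}:
Path 1: U → M → X ← E
  M is a chain and M is not conditioned on; X is a collider and X is conditioned on, which opens it — no node blocks this path, so it is active.
Path 2: U → M ← T ← E
  T is a chain here and T is conditioned on, so the path is blocked at T.
Path 3: U → C → X ← M ← T ← E
  T is a chain here and T is conditioned on, so the path is blocked at T.
Path 4: U → C → X ← E
  C is a chain and C is not conditioned on; X is a collider and X is conditioned on, which opens it — no node blocks this path, so it is active.
Since the path U → M → X ← E is active, U and E are not d-separated given {T, X}.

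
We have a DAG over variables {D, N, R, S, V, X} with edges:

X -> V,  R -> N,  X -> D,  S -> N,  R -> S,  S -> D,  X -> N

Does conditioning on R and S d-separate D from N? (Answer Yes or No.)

No

Enumerating the 3 paths from D to N and testing each for blocking by {R, S}:
  1. D ← S ← R → N — S:chain[blocks]; R:fork[blocks] ⇒ blocked
  2. D ← S → N — S:fork[blocks] ⇒ blocked
  3. D ← X → N — X:fork[open] ⇒ active
Since the path D ← X → N is active, D and N are not d-separated given {R, S}.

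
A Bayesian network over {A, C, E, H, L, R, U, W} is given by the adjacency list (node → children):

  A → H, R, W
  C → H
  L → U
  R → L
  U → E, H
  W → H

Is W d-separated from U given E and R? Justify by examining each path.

Yes

We examine all 4 paths between W and U:
Path 1: W → H ← U
  H is a collider here and neither H nor any of its descendants is conditioned on, so the collider stays closed — the path is blocked at H.
Path 2: W → H ← A → R → L → U
  H is a collider here and neither H nor any of its descendants is conditioned on, so the collider stays closed — the path is blocked at H.
Path 3: W ← A → R → L → U
  R is a chain here and R is conditioned on, so the path is blocked at R.
Path 4: W ← A → H ← U
  H is a collider here and neither H nor any of its descendants is conditioned on, so the collider stays closed — the path is blocked at H.
Every path is blocked, so W and U are d-separated given {E, R}.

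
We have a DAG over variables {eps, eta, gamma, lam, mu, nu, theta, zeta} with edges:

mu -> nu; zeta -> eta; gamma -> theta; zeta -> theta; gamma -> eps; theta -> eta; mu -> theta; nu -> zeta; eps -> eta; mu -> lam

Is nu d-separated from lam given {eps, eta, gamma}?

No

We examine all 4 paths between nu and lam:
  1. nu ← mu → lam — mu:fork[open] ⇒ active
  2. nu → zeta → eta ← eps ← gamma → theta ← mu → lam — zeta:chain[open]; eta:collider[open]; eps:chain[blocks]; gamma:fork[blocks]; theta:collider[open]; mu:fork[open] ⇒ blocked
  3. nu → zeta → eta ← theta ← mu → lam — zeta:chain[open]; eta:collider[open]; theta:chain[open]; mu:fork[open] ⇒ active
  4. nu → zeta → theta ← mu → lam — zeta:chain[open]; theta:collider[open]; mu:fork[open] ⇒ active
Since the path nu ← mu → lam is active, nu and lam are not d-separated given {eps, eta, gamma}.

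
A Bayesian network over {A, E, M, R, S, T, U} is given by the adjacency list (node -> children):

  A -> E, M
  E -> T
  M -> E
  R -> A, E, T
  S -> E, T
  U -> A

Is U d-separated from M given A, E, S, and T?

No

5 paths connect U and M; each must be blocked for d-separation to hold:
Path 1: U → A → E ← M
  A is a chain here and A is conditioned on, so the path is blocked at A.
Path 2: U → A ← R → T ← S → E ← M
  S is a fork here and S is conditioned on, so the path is blocked at S.
Path 3: U → A ← R → T ← E ← M
  E is a chain here and E is conditioned on, so the path is blocked at E.
Path 4: U → A ← R → E ← M
  A is a collider and A is conditioned on, which opens it; R is a fork and R is not conditioned on; E is a collider and E is conditioned on, which opens it — no node blocks this path, so it is active.
Path 5: U → A → M
  A is a chain here and A is conditioned on, so the path is blocked at A.
Because an active path exists, U and M are not d-separated.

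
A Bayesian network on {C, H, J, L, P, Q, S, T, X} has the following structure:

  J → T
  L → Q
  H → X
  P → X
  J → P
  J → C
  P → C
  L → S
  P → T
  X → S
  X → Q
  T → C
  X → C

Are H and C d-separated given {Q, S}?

Enumerating the 6 paths from H to C and testing each for blocking by {Q, S}:
Path 1: H → X ← P ← J → T → C
  X is a collider and its descendant Q is conditioned on, which opens it; P is a chain and P is not conditioned on; J is a fork and J is not conditioned on; T is a chain and T is not conditioned on — no node blocks this path, so it is active.
Path 2: H → X ← P ← J → C
  X is a collider and its descendant Q is conditioned on, which opens it; P is a chain and P is not conditioned on; J is a fork and J is not conditioned on — no node blocks this path, so it is active.
Path 3: H → X ← P → T ← J → C
  T is a collider here and neither T nor any of its descendants is conditioned on, so the collider stays closed — the path is blocked at T.
Path 4: H → X ← P → T → C
  X is a collider and its descendant Q is conditioned on, which opens it; P is a fork and P is not conditioned on; T is a chain and T is not conditioned on — no node blocks this path, so it is active.
Path 5: H → X ← P → C
  X is a collider and its descendant Q is conditioned on, which opens it; P is a fork and P is not conditioned on — no node blocks this path, so it is active.
Path 6: H → X → C
  X is a chain and X is not conditioned on — no node blocks this path, so it is active.
Since the path H → X ← P ← J → T → C is active, H and C are not d-separated given {Q, S}.

No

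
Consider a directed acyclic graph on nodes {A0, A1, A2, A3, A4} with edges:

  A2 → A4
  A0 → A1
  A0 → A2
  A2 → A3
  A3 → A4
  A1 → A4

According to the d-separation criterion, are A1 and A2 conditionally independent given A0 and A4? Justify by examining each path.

No

There are 3 undirected paths between A1 and A2; checking each against the conditioning set {A0, A4}:
Path 1: A1 → A4 ← A2
  A4 is a collider and A4 is conditioned on, which opens it — no node blocks this path, so it is active.
Path 2: A1 → A4 ← A3 ← A2
  A4 is a collider and A4 is conditioned on, which opens it; A3 is a chain and A3 is not conditioned on — no node blocks this path, so it is active.
Path 3: A1 ← A0 → A2
  A0 is a fork here and A0 is conditioned on, so the path is blocked at A0.
Since the path A1 → A4 ← A2 is active, A1 and A2 are not d-separated given {A0, A4}.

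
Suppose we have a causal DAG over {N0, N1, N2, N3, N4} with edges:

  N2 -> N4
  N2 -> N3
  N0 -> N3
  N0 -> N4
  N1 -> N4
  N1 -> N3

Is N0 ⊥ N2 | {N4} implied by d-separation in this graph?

No

4 paths connect N0 and N2; each must be blocked for d-separation to hold:
  1. N0 → N3 ← N1 → N4 ← N2 — N3:collider[blocks]; N1:fork[open]; N4:collider[open] ⇒ blocked
  2. N0 → N3 ← N2 — N3:collider[blocks] ⇒ blocked
  3. N0 → N4 ← N1 → N3 ← N2 — N4:collider[open]; N1:fork[open]; N3:collider[blocks] ⇒ blocked
  4. N0 → N4 ← N2 — N4:collider[open] ⇒ active
Because an active path exists, N0 and N2 are not d-separated.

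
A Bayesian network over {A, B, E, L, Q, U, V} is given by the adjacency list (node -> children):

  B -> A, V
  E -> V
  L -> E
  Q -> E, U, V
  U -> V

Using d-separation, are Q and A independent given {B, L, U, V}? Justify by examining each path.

Enumerating the 3 paths from Q to A and testing each for blocking by {B, L, U, V}:
Path 1: Q → U → V ← B → A
  U is a chain here and U is conditioned on, so the path is blocked at U.
Path 2: Q → E → V ← B → A
  B is a fork here and B is conditioned on, so the path is blocked at B.
Path 3: Q → V ← B → A
  B is a fork here and B is conditioned on, so the path is blocked at B.
All paths are blocked; Q ⊥ A | {B, L, U, V} holds.

Yes — Q and A are d-separated given {B, L, U, V}.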